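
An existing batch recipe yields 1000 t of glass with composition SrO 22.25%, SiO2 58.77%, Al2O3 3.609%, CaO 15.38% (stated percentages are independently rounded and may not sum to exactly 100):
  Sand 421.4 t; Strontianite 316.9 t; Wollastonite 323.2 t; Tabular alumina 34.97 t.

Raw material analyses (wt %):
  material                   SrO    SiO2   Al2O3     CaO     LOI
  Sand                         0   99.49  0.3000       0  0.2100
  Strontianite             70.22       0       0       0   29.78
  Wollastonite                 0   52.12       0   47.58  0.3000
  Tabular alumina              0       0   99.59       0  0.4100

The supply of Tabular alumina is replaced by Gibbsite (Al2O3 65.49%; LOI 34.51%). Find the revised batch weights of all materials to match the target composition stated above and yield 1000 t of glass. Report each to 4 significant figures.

Exact precision is held at all times. Working values are shown rounded to 4 significant figures on the page; every reported value carries a single rounding — the derived quantities (totals, the yield, LOI, glass mass, four oxide percentages) are rebuilt in full float precision from the weighed amounts at 1000 t of glass, exactly as printed in question or answer.
Oxide-by-oxide targets in 1000 t glass:
  SrO: 22.25% × 1000 = 222.5 t
  SiO2: 58.77% × 1000 = 587.7 t
  Al2O3: 3.609% × 1000 = 36.09 t
  CaO: 15.38% × 1000 = 153.8 t
Oxide-by-oxide audit applying the batch weights above, for the quoted basis mass (every target is met by its sum within answer rounding):
  SrO: 316.9·0.7022 = 222.5 t (target 222.5 t)
  SiO2: 421.4·0.9949 + 323.2·0.5212 = 587.7 t (target 587.7 t)
  Al2O3: 421.4·0.003000 + 53.18·0.6549 = 36.09 t (target 36.09 t)
  CaO: 323.2·0.4758 = 153.8 t (target 153.8 t)
Glass mass check: batch Σ − ignition loss = 1000 t (per-oxide target masses sum to 1000 t; with the basis standing at 1000 t — rounding explains the deltas).
Batch grand total — Σ batch = 1115 t; Σ batch·LOI gives LOI loss = 114.6 t; as yield: glass ÷ batch → 89.72%.

Revised batch per 1000 t glass:
  Sand: 421.4 t
  Strontianite: 316.9 t
  Wollastonite: 323.2 t
  Gibbsite: 53.18 t
Total batch = 1115 t; LOI loss = 114.6 t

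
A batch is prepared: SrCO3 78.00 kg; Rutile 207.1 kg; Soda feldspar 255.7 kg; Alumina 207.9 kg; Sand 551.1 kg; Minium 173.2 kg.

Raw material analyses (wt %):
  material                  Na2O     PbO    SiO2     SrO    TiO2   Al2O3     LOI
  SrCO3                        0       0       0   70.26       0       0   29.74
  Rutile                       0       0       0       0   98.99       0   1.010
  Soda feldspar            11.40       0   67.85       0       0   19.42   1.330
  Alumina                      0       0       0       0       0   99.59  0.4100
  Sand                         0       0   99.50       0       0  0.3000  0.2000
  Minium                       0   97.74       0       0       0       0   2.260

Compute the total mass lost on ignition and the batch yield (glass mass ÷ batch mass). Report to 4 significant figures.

LOI loss = 34.56 kg; glass = 1438 kg; yield = 97.65%

Each numeric step holds exact precision at all times — in-progress results are shown rounded to 4 significant figures — every reported value takes exactly one rounding. The derived quantities (the yield, LOI, six oxide percentages, the totals, glass mass) are recomputed in full precision from the weighed amounts per 1438 kg of glass, exactly as shown in the problem or the answer.
Material-by-material LOI:
  SrCO3: 78.00 × 0.2974 = 23.20 kg
  Rutile: 207.1 × 0.01010 = 2.092 kg
  Soda feldspar: 255.7 × 0.01330 = 3.401 kg
  Alumina: 207.9 × 0.004100 = 0.8524 kg
  Sand: 551.1 × 0.002000 = 1.102 kg
  Minium: 173.2 × 0.02260 = 3.914 kg
Total LOI = 34.56 kg
Glass = batch − LOI = 1473 − 34.56 = 1438 kg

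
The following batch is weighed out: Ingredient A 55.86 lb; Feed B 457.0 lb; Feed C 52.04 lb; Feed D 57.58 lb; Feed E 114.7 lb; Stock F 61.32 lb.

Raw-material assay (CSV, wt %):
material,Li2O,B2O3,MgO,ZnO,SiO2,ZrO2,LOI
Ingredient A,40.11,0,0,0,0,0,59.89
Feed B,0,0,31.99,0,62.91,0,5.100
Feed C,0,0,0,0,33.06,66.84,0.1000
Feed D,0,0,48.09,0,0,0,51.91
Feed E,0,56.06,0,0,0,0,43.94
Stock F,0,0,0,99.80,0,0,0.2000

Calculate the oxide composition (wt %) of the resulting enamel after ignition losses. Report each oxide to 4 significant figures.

All arithmetic maintains exact precision end to end; in-progress results appear rounded to four significant digits as written. A single rounding yields every reported value; the derived quantities, including the totals, ignition loss, yield, six oxide percentages, net glass mass, are rebuilt from the batch weights at 661.3 lb of glass in full precision precisely as stated by either problem or answer.
Oxide masses out of the charge:
  Li2O: 55.86·0.4011 = 22.41 lb
  B2O3: 114.7·0.5606 = 64.30 lb
  MgO: 457.0·0.3199 + 57.58·0.4809 = 173.9 lb
  ZnO: 61.32·0.9980 = 61.20 lb
  SiO2: 457.0·0.6291 + 52.04·0.3306 = 304.7 lb
  ZrO2: 52.04·0.6684 = 34.78 lb
LOI: 55.86·0.5989 + 457.0·0.05100 + 52.04·0.001000 + 57.58·0.5191 + 114.7·0.4394 + 61.32·0.002000 = 137.2 lb
The glass mass, total less LOI, = 798.5 − 137.2 = 661.3 lb (matching Σ of the oxides)
wt %: oxide over glass, times 100

Glass mass = 661.3 lb (batch 798.5 − LOI 137.2).
Composition: Li2O 3.388%, B2O3 9.724%, MgO 26.30%, ZnO 9.254%, SiO2 46.08%, ZrO2 5.260%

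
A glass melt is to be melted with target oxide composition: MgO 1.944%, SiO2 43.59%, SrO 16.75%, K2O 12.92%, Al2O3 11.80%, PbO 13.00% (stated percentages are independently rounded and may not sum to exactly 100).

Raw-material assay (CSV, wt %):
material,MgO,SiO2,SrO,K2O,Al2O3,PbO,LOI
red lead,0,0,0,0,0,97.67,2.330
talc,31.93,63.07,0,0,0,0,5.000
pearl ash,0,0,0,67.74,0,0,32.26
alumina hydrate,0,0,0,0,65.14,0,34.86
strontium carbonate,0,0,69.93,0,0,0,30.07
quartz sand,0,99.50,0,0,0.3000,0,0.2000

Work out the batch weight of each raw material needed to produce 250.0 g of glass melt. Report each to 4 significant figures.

Values along the way are displayed rounded to four significant figures within the worked lines — exact precision is maintained through the solve — every reported result is rounded exactly once — the derived quantities are computed in exact precision (ignition loss, the totals, yield, net glass mass, the six compositions) from the weighed amounts per 250.0 g of glass, as set out in question or answer.
Oxide mass targets, per 250.0 g glass melt:
  MgO: 1.944% × 250.0 = 4.860 g
  SiO2: 43.59% × 250.0 = 109.0 g
  SrO: 16.75% × 250.0 = 41.88 g
  K2O: 12.92% × 250.0 = 32.30 g
  Al2O3: 11.80% × 250.0 = 29.50 g
  PbO: 13.00% × 250.0 = 32.50 g
Mass-balance tally per oxide from the weights as reported, for the quoted basis mass (each sum matches its target mass once rounding is allowed for):
  MgO: 15.22·0.3193 = 4.860 g (target 4.860 g)
  SiO2: 15.22·0.6307 + 99.87·0.9950 = 109.0 g (target 109.0 g)
  SrO: 59.88·0.6993 = 41.87 g (target 41.88 g)
  K2O: 47.68·0.6774 = 32.30 g (target 32.30 g)
  Al2O3: 44.83·0.6514 + 99.87·0.003000 = 29.50 g (target 29.50 g)
  PbO: 33.28·0.9767 = 32.50 g (target 32.50 g)
Mass balance on the glass: the batch minus its LOI: 250.0 g (summing oxide targets gives 250.0 g; basis as stated: 250.0 g — any gap is answer rounding).
Adding the batch up: Σ batch = 300.8 g; LOI removed, Σ of batch·LOI: 50.75 g; the yield ratio, glass ÷ batch: 83.13%.

Batch per 250.0 g glass melt:
  red lead: 33.28 g
  talc: 15.22 g
  pearl ash: 47.68 g
  alumina hydrate: 44.83 g
  strontium carbonate: 59.88 g
  quartz sand: 99.87 g
Total batch = 300.8 g; LOI loss = 50.75 g; yield = 83.13%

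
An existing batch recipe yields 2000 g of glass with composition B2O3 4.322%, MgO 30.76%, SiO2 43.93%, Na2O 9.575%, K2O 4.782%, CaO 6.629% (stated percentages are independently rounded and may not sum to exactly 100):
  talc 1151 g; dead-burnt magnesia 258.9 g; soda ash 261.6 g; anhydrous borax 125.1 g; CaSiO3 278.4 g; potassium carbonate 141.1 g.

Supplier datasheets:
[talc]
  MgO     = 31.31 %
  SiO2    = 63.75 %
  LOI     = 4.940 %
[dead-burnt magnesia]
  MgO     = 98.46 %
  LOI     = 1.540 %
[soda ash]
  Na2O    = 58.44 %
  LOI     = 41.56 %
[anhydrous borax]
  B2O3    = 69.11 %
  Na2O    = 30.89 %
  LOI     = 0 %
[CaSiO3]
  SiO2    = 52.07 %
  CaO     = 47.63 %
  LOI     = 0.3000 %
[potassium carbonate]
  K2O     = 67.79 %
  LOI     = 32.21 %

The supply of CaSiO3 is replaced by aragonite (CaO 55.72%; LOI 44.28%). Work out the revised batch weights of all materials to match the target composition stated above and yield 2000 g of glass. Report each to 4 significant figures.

Every computation maintains full float precision through every step; in-progress results are displayed, with 4-significant-digit rounding, on the page — every reported value receives exactly one rounding; derived quantities, including net glass mass, six oxide percentages, the totals, yield, ignition loss, are computed starting from the weights on 2000 g of glass in exact precision precisely as stated by problem or answer.
Per-oxide target masses for 2000 g glass:
  B2O3: 4.322% × 2000 = 86.44 g
  MgO: 30.76% × 2000 = 615.2 g
  SiO2: 43.93% × 2000 = 878.6 g
  Na2O: 9.575% × 2000 = 191.5 g
  K2O: 4.782% × 2000 = 95.64 g
  CaO: 6.629% × 2000 = 132.6 g
Mass-balance tally per oxide on the weights just shown, for the quoted basis mass (summed amounts equal target values exact up to rounding of places):
  B2O3: 125.1·0.6911 = 86.46 g (target 86.44 g)
  MgO: 1378·0.3131 + 186.6·0.9846 = 615.2 g (target 615.2 g)
  SiO2: 1378·0.6375 = 878.5 g (target 878.6 g)
  Na2O: 261.6·0.5844 + 125.1·0.3089 = 191.5 g (target 191.5 g)
  K2O: 141.1·0.6779 = 95.65 g (target 95.64 g)
  CaO: 237.9·0.5572 = 132.6 g (target 132.6 g)
Glass-mass sanity pass: net batch after ignition = 2000 g (targets for the oxides total 2000 g; basis as stated: 2000 g — gaps are rounding artifacts).
Total batch = Σ batch = 2330 g; the LOI term Σ batch·LOI equals 330.5 g; as yield: glass ÷ batch → 85.82%.

Revised batch per 2000 g glass:
  talc: 1378 g
  dead-burnt magnesia: 186.6 g
  soda ash: 261.6 g
  anhydrous borax: 125.1 g
  aragonite: 237.9 g
  potassium carbonate: 141.1 g
Total batch = 2330 g; LOI loss = 330.5 g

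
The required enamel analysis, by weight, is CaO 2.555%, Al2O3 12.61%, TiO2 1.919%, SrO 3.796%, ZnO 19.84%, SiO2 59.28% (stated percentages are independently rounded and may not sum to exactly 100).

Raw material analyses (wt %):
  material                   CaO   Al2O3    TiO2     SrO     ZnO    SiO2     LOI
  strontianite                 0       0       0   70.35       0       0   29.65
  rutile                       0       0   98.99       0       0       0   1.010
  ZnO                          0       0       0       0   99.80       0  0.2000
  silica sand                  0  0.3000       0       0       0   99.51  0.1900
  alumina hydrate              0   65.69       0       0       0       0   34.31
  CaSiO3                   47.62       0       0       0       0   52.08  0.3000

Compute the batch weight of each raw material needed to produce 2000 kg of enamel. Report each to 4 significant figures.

Batch per 2000 kg enamel:
  strontianite: 107.9 kg
  rutile: 38.77 kg
  ZnO: 397.6 kg
  silica sand: 1135 kg
  alumina hydrate: 378.7 kg
  CaSiO3: 107.3 kg
Total batch = 2165 kg; LOI loss = 165.6 kg; yield = 92.35%

The intermediate values appear, with 4-significant-digit rounding, across the worked steps. Each numeric step runs at full float precision end to end — each reported figure takes just one rounding — the derived quantities are re-derived in exact precision (the six compositions, yield, net glass mass, totals, LOI) from the weighed amounts for 2000 kg of glass exactly as printed in either problem or answer.
Oxide mass targets, per 2000 kg enamel:
  CaO: 2.555% × 2000 = 51.10 kg
  Al2O3: 12.61% × 2000 = 252.2 kg
  TiO2: 1.919% × 2000 = 38.38 kg
  SrO: 3.796% × 2000 = 75.92 kg
  ZnO: 19.84% × 2000 = 396.8 kg
  SiO2: 59.28% × 2000 = 1186 kg
Per-oxide balance check from the weights as reported, against the basis in use (every target is met by its sum net of answer rounding effects):
  CaO: 107.3·0.4762 = 51.10 kg (target 51.10 kg)
  Al2O3: 1135·0.003000 + 378.7·0.6569 = 252.2 kg (target 252.2 kg)
  TiO2: 38.77·0.9899 = 38.38 kg (target 38.38 kg)
  SrO: 107.9·0.7035 = 75.91 kg (target 75.92 kg)
  ZnO: 397.6·0.9980 = 396.8 kg (target 396.8 kg)
  SiO2: 1135·0.9951 + 107.3·0.5208 = 1185 kg (target 1186 kg)
Glass-mass bookkeeping: net batch after ignition = 2000 kg (targets for the oxides total 2000 kg; the stated basis being 2000 kg — a pure rounding effect).
Total batch = Σ batch = 2165 kg; LOI loss = Σ batch·LOI = 165.6 kg; glass ÷ batch gives a yield of 92.35%.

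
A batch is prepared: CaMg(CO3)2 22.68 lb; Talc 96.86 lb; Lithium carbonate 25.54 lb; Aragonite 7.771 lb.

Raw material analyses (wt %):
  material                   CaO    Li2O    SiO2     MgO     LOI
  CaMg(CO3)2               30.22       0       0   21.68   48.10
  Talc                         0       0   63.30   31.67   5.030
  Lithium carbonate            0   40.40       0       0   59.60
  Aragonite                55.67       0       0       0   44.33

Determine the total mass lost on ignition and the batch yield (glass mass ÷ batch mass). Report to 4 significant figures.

LOI loss = 34.45 lb; glass = 118.4 lb; yield = 77.46%

In-progress results are displayed (rounded to four significant digits) in the working. The whole derivation keeps full precision in all steps — exactly one rounding is applied to every reported value — all derived quantities (the yield, four oxide percentages, glass mass, ignition loss, the totals) are rebuilt at exact precision using the weight values per 118.4 lb of glass, as set out in problem or answer.
Per-material ignition loss:
  CaMg(CO3)2: 22.68 × 0.4810 = 10.91 lb
  Talc: 96.86 × 0.05030 = 4.872 lb
  Lithium carbonate: 25.54 × 0.5960 = 15.22 lb
  Aragonite: 7.771 × 0.4433 = 3.445 lb
Total LOI = 34.45 lb
Glass = batch − LOI = 152.9 − 34.45 = 118.4 lb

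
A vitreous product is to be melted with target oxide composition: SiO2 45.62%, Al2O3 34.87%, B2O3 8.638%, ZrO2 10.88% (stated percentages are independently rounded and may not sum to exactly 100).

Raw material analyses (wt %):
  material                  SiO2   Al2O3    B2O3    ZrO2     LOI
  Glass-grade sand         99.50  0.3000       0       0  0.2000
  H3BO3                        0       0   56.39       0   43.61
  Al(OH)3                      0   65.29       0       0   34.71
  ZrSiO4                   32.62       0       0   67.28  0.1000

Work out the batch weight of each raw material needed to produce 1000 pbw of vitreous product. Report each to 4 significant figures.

Batch per 1000 pbw vitreous product:
  Glass-grade sand: 405.5 pbw
  H3BO3: 153.2 pbw
  Al(OH)3: 532.2 pbw
  ZrSiO4: 161.7 pbw
Total batch = 1253 pbw; LOI loss = 252.5 pbw; yield = 79.84%

Full float precision is held through every step; in-progress results are displayed (rounded to four significant digits) as written; exactly one rounding is applied to each reported value. Derived quantities, which include ignition loss, four oxide percentages, glass mass, totals, yield, are carried in exact precision, as set out in the problem or the answer, using the weight values on 1000 pbw of glass.
Per-oxide target masses for 1000 pbw vitreous product:
  SiO2: 45.62% × 1000 = 456.2 pbw
  Al2O3: 34.87% × 1000 = 348.7 pbw
  B2O3: 8.638% × 1000 = 86.38 pbw
  ZrO2: 10.88% × 1000 = 108.8 pbw
Oxide-by-oxide audit working from each reported weight, relative to the basis at hand (delivered sums recover each target up to rounding of the answer):
  SiO2: 405.5·0.9950 + 161.7·0.3262 = 456.2 pbw (target 456.2 pbw)
  Al2O3: 405.5·0.003000 + 532.2·0.6529 = 348.7 pbw (target 348.7 pbw)
  B2O3: 153.2·0.5639 = 86.39 pbw (target 86.38 pbw)
  ZrO2: 161.7·0.6728 = 108.8 pbw (target 108.8 pbw)
Consistency of the glass mass: whole batch net of LOI = 1000 pbw (per-oxide target masses sum to 1000 pbw; against the stated basis, 1000 pbw — a pure rounding effect).
Batch grand total — Σ batch = 1253 pbw; the LOI term Σ batch·LOI equals 252.5 pbw; the yield ratio, glass ÷ batch: 79.84%.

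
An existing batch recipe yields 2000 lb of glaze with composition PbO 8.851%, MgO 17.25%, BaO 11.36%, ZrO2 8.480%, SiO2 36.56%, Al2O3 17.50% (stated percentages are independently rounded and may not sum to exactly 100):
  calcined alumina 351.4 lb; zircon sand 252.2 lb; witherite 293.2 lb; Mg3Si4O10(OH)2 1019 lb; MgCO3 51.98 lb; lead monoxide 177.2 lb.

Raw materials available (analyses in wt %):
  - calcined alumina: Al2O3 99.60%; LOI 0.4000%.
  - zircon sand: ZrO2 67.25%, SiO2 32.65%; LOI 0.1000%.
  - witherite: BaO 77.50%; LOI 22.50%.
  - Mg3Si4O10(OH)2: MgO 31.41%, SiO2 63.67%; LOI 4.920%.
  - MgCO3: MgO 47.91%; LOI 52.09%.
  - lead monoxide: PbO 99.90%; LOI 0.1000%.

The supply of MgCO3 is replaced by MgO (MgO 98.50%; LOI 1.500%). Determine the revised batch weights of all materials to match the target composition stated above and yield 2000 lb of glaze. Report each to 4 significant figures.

Revised batch per 2000 lb glaze:
  calcined alumina: 351.4 lb
  zircon sand: 252.2 lb
  witherite: 293.2 lb
  Mg3Si4O10(OH)2: 1019 lb
  MgO: 25.28 lb
  lead monoxide: 177.2 lb
Total batch = 2118 lb; LOI loss = 118.3 lb

The whole derivation carries full precision at all times; mid-chain values are shown, with 4-significant-digit rounding, within the worked lines — each reported figure is rounded only once. All derived quantities (yield, ignition loss, net glass mass, the totals, six oxide percentages) are carried from the weighed amounts for 2000 lb of glass at full float precision as given in either problem or answer.
Target masses of each oxide per 2000 lb glaze:
  PbO: 8.851% × 2000 = 177.0 lb
  MgO: 17.25% × 2000 = 345.0 lb
  BaO: 11.36% × 2000 = 227.2 lb
  ZrO2: 8.480% × 2000 = 169.6 lb
  SiO2: 36.56% × 2000 = 731.2 lb
  Al2O3: 17.50% × 2000 = 350.0 lb
Verifying the oxide balance applying the batch weights above, per the basis as stated (oxide sums agree with the targets inside rounding margins):
  PbO: 177.2·0.9990 = 177.0 lb (target 177.0 lb)
  MgO: 1019·0.3141 + 25.28·0.9850 = 345.0 lb (target 345.0 lb)
  BaO: 293.2·0.7750 = 227.2 lb (target 227.2 lb)
  ZrO2: 252.2·0.6725 = 169.6 lb (target 169.6 lb)
  SiO2: 252.2·0.3265 + 1019·0.6367 = 731.1 lb (target 731.2 lb)
  Al2O3: 351.4·0.9960 = 350.0 lb (target 350.0 lb)
Glass-mass closure: total charge less LOI = 2000 lb (the Σ of target masses is 2000 lb; the stated basis being 2000 lb — deltas are rounding alone).
Total batch = Σ batch = 2118 lb; LOI loss = Σ batch·LOI = 118.3 lb; glass ÷ batch gives a yield of 94.41%.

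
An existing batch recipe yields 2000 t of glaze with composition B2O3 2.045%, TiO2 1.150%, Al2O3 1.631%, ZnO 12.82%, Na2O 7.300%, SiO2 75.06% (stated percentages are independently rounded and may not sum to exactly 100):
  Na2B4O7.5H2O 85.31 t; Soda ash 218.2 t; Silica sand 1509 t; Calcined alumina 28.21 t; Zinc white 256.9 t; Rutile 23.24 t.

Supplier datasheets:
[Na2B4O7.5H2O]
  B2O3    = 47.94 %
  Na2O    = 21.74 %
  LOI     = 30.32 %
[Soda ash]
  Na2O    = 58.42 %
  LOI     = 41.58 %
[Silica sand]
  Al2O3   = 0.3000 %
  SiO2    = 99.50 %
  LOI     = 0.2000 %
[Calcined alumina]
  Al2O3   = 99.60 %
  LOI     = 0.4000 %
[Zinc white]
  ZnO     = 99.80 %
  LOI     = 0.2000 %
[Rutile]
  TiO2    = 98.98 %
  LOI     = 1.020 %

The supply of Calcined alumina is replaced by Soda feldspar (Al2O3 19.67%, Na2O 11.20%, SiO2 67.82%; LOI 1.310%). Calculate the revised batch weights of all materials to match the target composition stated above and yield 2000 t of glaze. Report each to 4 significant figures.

Revised batch per 2000 t glaze:
  Na2B4O7.5H2O: 85.31 t
  Soda ash: 190.5 t
  Silica sand: 1410 t
  Soda feldspar: 144.3 t
  Zinc white: 256.9 t
  Rutile: 23.24 t
Total batch = 2110 t; LOI loss = 110.5 t

Values along the way are shown, with 4-significant-figure rounding, in the printout — all arithmetic maintains exact precision from start to finish; each reported number receives exactly one rounding — the derived quantities, including ignition loss, net glass mass, yield, the totals, the six compositions, are re-derived from the batch weights for 2000 t of glass in exact precision as given in the question or the answer.
Oxide-by-oxide targets in 2000 t glaze:
  B2O3: 2.045% × 2000 = 40.90 t
  TiO2: 1.150% × 2000 = 23.00 t
  Al2O3: 1.631% × 2000 = 32.62 t
  ZnO: 12.82% × 2000 = 256.4 t
  Na2O: 7.300% × 2000 = 146.0 t
  SiO2: 75.06% × 2000 = 1501 t
Per-oxide balance check per the reported batch figures, relative to the basis at hand (delivered sums recover each target once rounding is allowed for):
  B2O3: 85.31·0.4794 = 40.90 t (target 40.90 t)
  TiO2: 23.24·0.9898 = 23.00 t (target 23.00 t)
  Al2O3: 1410·0.003000 + 144.3·0.1967 = 32.61 t (target 32.62 t)
  ZnO: 256.9·0.9980 = 256.4 t (target 256.4 t)
  Na2O: 85.31·0.2174 + 190.5·0.5842 + 144.3·0.1120 = 146.0 t (target 146.0 t)
  SiO2: 1410·0.9950 + 144.3·0.6782 = 1501 t (target 1501 t)
The glass-mass cross-check: the batch minus its LOI: 2000 t (summing oxide targets gives 2000 t; against the stated basis, 2000 t — gaps are rounding artifacts).
Whole-batch sum: Σ batch = 2110 t; loss to ignition Σ batch·LOI = 110.5 t; yield: glass divided by total = 94.76%.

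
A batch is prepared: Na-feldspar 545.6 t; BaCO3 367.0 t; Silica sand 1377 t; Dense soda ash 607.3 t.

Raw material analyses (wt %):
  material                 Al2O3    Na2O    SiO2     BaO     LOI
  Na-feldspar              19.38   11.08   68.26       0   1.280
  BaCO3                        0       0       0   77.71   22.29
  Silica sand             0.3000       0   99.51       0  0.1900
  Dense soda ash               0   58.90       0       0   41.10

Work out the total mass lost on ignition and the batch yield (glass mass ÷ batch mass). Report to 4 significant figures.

LOI loss = 341.0 t; glass = 2556 t; yield = 88.23%

Exact precision is held through the solve — working values are displayed with 4-significant-digit rounding across the worked steps. Each reported value carries a single rounding; the derived quantities, which include ignition loss, glass mass, the yield, four oxide percentages, totals, are carried at full float precision, as written in the problem or the answer, from the batch weights per 2556 t of glass.
Material-by-material LOI:
  Na-feldspar: 545.6 × 0.01280 = 6.984 t
  BaCO3: 367.0 × 0.2229 = 81.80 t
  Silica sand: 1377 × 0.001900 = 2.616 t
  Dense soda ash: 607.3 × 0.4110 = 249.6 t
Total LOI = 341.0 t
Glass = batch − LOI = 2897 − 341.0 = 2556 t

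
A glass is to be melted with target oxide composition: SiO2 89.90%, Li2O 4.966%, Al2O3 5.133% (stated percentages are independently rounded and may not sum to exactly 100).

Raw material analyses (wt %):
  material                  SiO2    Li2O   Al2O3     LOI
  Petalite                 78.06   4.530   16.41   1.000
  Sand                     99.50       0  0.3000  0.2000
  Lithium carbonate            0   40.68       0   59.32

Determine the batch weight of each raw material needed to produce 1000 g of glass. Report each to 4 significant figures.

Each numeric step carries full precision from start to finish. Mid-chain values are printed, with 4-significant-digit rounding, when written out. Every reported result is rounded once only. All derived quantities, which include LOI, three oxide percentages, totals, net glass mass, the yield, are recomputed in exact precision, exactly as printed in either problem or answer, starting from the weights at 1000 g of glass.
Target oxide masses per 1000 g glass:
  SiO2: 89.90% × 1000 = 899.0 g
  Li2O: 4.966% × 1000 = 49.66 g
  Al2O3: 5.133% × 1000 = 51.33 g
Oxide-by-oxide audit using the reported weights, relative to the basis at hand (oxide sums agree with the targets once rounding is allowed for):
  SiO2: 300.6·0.7806 + 667.7·0.9950 = 899.0 g (target 899.0 g)
  Li2O: 300.6·0.04530 + 88.60·0.4068 = 49.66 g (target 49.66 g)
  Al2O3: 300.6·0.1641 + 667.7·0.003000 = 51.33 g (target 51.33 g)
The glass-mass cross-check: batch total minus LOI = 1000 g (summing oxide targets gives 1000 g; basis as stated: 1000 g — rounding explains the deltas).
Adding the batch up: Σ batch = 1057 g; the LOI term Σ batch·LOI equals 56.90 g; glass ÷ batch gives a yield of 94.62%.

Batch per 1000 g glass:
  Petalite: 300.6 g
  Sand: 667.7 g
  Lithium carbonate: 88.60 g
Total batch = 1057 g; LOI loss = 56.90 g; yield = 94.62%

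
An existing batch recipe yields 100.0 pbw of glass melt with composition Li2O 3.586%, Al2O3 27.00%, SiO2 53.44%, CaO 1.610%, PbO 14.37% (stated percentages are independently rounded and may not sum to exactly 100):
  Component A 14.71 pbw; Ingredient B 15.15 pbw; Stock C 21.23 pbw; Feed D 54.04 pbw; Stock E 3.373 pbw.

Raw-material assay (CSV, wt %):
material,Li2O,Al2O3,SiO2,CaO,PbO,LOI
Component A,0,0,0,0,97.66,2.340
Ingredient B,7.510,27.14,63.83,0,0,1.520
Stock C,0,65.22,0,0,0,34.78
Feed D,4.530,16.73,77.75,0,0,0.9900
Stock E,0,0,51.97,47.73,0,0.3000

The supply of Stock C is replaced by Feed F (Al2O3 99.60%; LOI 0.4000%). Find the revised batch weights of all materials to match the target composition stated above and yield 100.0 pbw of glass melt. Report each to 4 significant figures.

In-progress results appear, with 4-significant-digit rounding, between the steps. All arithmetic runs at full float precision through the solve; a single rounding finalizes each reported number. The derived quantities (the yield, the five compositions, totals, net glass mass, ignition loss) are carried from the batch weights at 100.0 pbw of glass in exact precision, exactly as shown in either problem or answer.
Oxide mass targets, per 100.0 pbw glass melt:
  Li2O: 3.586% × 100.0 = 3.586 pbw
  Al2O3: 27.00% × 100.0 = 27.00 pbw
  SiO2: 53.44% × 100.0 = 53.44 pbw
  CaO: 1.610% × 100.0 = 1.610 pbw
  PbO: 14.37% × 100.0 = 14.37 pbw
Mass-balance tally per oxide on the weights just shown, at the basis given (oxide sums agree with the targets net of answer rounding effects):
  Li2O: 15.15·0.07510 + 54.04·0.04530 = 3.586 pbw (target 3.586 pbw)
  Al2O3: 15.15·0.2714 + 13.90·0.9960 + 54.04·0.1673 = 27.00 pbw (target 27.00 pbw)
  SiO2: 15.15·0.6383 + 54.04·0.7775 + 3.373·0.5197 = 53.44 pbw (target 53.44 pbw)
  CaO: 3.373·0.4773 = 1.610 pbw (target 1.610 pbw)
  PbO: 14.71·0.9766 = 14.37 pbw (target 14.37 pbw)
Glass mass check: whole batch net of LOI = 100.0 pbw (targets for the oxides total 100.0 pbw; with the basis standing at 100.0 pbw — a pure rounding effect).
Batch grand total — Σ batch = 101.2 pbw; ignition loss, Σ(batch × LOI) = 1.175 pbw; the yield ratio, glass ÷ batch: 98.84%.

Revised batch per 100.0 pbw glass melt:
  Component A: 14.71 pbw
  Ingredient B: 15.15 pbw
  Feed F: 13.90 pbw
  Feed D: 54.04 pbw
  Stock E: 3.373 pbw
Total batch = 101.2 pbw; LOI loss = 1.175 pbw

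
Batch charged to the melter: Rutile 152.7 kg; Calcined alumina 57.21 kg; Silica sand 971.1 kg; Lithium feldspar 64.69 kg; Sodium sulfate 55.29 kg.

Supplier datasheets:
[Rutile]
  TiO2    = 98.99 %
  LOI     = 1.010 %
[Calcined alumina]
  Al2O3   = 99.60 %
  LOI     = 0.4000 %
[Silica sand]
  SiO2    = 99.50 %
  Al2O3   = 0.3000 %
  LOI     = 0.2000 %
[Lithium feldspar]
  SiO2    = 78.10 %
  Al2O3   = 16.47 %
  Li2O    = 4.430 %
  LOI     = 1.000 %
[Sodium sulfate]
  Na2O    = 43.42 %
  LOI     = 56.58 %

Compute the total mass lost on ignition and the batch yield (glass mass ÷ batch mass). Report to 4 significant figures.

LOI loss = 35.64 kg; glass = 1265 kg; yield = 97.26%

Mid-chain values are displayed rounded to 4 significant figures — every computation runs at exact precision in every operation — each reported value undergoes a single rounding — all derived quantities, which include five oxide percentages, glass mass, yield, the totals, ignition loss, are carried at full float precision, as quoted within the problem or answer text, using the weight values for 1265 kg of glass.
Each material's LOI contribution:
  Rutile: 152.7 × 0.01010 = 1.542 kg
  Calcined alumina: 57.21 × 0.004000 = 0.2288 kg
  Silica sand: 971.1 × 0.002000 = 1.942 kg
  Lithium feldspar: 64.69 × 0.01000 = 0.6469 kg
  Sodium sulfate: 55.29 × 0.5658 = 31.28 kg
Total LOI = 35.64 kg
Glass = batch − LOI = 1301 − 35.64 = 1265 kg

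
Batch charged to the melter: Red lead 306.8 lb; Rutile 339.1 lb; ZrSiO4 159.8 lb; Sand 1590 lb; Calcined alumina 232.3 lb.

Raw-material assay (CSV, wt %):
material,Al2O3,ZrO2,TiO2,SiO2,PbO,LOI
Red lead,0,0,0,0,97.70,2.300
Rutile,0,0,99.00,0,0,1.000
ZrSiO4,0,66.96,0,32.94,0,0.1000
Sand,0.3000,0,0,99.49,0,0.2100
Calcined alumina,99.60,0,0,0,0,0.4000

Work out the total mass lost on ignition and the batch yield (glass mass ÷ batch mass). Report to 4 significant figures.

The intermediate values are printed rounded to four significant figures in the printout — every computation holds full precision in all steps; every reported value includes exactly one rounding — all derived quantities, including the totals, LOI, glass mass, the yield, five oxide percentages, are re-derived from the weighed amounts at 2613 lb of glass in full precision as quoted within the problem or answer text.
Ignition loss by material:
  Red lead: 306.8 × 0.02300 = 7.056 lb
  Rutile: 339.1 × 0.01000 = 3.391 lb
  ZrSiO4: 159.8 × 0.001000 = 0.1598 lb
  Sand: 1590 × 0.002100 = 3.339 lb
  Calcined alumina: 232.3 × 0.004000 = 0.9292 lb
Total LOI = 14.88 lb
Glass = batch − LOI = 2628 − 14.88 = 2613 lb

LOI loss = 14.88 lb; glass = 2613 lb; yield = 99.43%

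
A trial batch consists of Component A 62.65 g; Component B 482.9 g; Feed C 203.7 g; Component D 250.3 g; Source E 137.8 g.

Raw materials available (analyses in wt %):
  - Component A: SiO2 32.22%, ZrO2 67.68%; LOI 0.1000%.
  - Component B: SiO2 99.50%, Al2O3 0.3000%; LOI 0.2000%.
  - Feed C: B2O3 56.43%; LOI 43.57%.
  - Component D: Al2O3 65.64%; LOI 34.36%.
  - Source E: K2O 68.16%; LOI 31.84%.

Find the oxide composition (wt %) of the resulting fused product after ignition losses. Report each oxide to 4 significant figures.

The intermediate values are shown rounded to four significant figures within the worked lines — all internal work maintains exact precision at every stage; every reported value is rounded exactly once; the derived quantities, including net glass mass, the totals, the yield, five oxide percentages, ignition loss, are computed using the weight values on 917.7 g of glass at full precision exactly as printed in either problem or answer.
Delivered oxide masses:
  SiO2: 62.65·0.3222 + 482.9·0.9950 = 500.7 g
  ZrO2: 62.65·0.6768 = 42.40 g
  K2O: 137.8·0.6816 = 93.92 g
  B2O3: 203.7·0.5643 = 114.9 g
  Al2O3: 482.9·0.003000 + 250.3·0.6564 = 165.7 g
LOI: 62.65·0.001000 + 482.9·0.002000 + 203.7·0.4357 + 250.3·0.3436 + 137.8·0.3184 = 219.7 g
Resulting glass, batch − LOI: 1137 − 219.7 = 917.7 g (equal to the oxide-mass sum)
wt %: oxide over glass, times 100

Glass mass = 917.7 g (batch 1137 − LOI 219.7).
Composition: SiO2 54.56%, ZrO2 4.620%, K2O 10.23%, B2O3 12.53%, Al2O3 18.06%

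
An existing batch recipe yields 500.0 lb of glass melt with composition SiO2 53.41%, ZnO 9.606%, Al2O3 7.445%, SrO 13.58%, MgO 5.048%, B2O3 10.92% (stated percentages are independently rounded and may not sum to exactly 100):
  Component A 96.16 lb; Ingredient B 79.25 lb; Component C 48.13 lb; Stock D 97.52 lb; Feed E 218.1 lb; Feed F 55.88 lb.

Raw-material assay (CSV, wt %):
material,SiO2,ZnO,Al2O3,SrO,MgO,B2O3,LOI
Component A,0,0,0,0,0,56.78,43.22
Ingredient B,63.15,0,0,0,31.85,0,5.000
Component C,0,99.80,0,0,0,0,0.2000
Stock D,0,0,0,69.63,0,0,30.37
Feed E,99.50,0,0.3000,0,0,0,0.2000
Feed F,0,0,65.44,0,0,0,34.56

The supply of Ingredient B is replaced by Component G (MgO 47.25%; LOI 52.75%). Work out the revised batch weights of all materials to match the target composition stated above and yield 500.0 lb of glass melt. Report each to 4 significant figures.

Values along the way are printed rounded off to 4 significant digits within the worked lines. Each numeric step holds exact precision at every stage — each reported value is rounded a single time; all derived quantities (net glass mass, totals, yield, six oxide percentages, ignition loss) are recomputed in exact precision from the weighed amounts per 500.0 lb of glass, precisely as stated by problem or answer.
Oxide mass targets, per 500.0 lb glass melt:
  SiO2: 53.41% × 500.0 = 267.0 lb
  ZnO: 9.606% × 500.0 = 48.03 lb
  Al2O3: 7.445% × 500.0 = 37.22 lb
  SrO: 13.58% × 500.0 = 67.90 lb
  MgO: 5.048% × 500.0 = 25.24 lb
  B2O3: 10.92% × 500.0 = 54.60 lb
Mass-balance tally per oxide using the reported weights, per the basis as stated (sum by sum, the targets are met exact up to rounding of places):
  SiO2: 268.4·0.9950 = 267.1 lb (target 267.0 lb)
  ZnO: 48.13·0.9980 = 48.03 lb (target 48.03 lb)
  Al2O3: 268.4·0.003000 + 55.65·0.6544 = 37.22 lb (target 37.22 lb)
  SrO: 97.52·0.6963 = 67.90 lb (target 67.90 lb)
  MgO: 53.42·0.4725 = 25.24 lb (target 25.24 lb)
  B2O3: 96.16·0.5678 = 54.60 lb (target 54.60 lb)
Glass-mass sanity pass: batch Σ − ignition loss = 500.1 lb (summing oxide targets gives 500.0 lb; against the stated basis, 500.0 lb — rounding explains the deltas).
Adding the batch up: Σ batch = 619.3 lb; the LOI term Σ batch·LOI equals 119.2 lb; the yield ratio, glass ÷ batch: 80.75%.

Revised batch per 500.0 lb glass melt:
  Component A: 96.16 lb
  Component G: 53.42 lb
  Component C: 48.13 lb
  Stock D: 97.52 lb
  Feed E: 268.4 lb
  Feed F: 55.65 lb
Total batch = 619.3 lb; LOI loss = 119.2 lb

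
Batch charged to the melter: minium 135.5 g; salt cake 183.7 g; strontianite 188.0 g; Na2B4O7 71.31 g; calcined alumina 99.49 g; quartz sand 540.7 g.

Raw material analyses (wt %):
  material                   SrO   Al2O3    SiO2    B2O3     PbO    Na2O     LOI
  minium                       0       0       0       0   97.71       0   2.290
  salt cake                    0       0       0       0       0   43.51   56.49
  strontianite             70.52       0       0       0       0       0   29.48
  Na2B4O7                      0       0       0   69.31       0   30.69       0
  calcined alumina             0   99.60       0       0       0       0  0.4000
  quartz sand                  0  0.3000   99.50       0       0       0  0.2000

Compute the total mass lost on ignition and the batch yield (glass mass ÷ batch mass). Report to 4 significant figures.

LOI loss = 163.8 g; glass = 1055 g; yield = 86.56%

The intermediate values are displayed (rounded to 4 significant digits) on the page; all internal work runs at full precision in all steps; exactly one rounding lands on each reported number. The derived quantities (the six compositions, LOI, the totals, glass mass, yield) are recomputed using the weight values at 1055 g of glass at full precision as written in the question or the answer.
Each material's LOI contribution:
  minium: 135.5 × 0.02290 = 3.103 g
  salt cake: 183.7 × 0.5649 = 103.8 g
  strontianite: 188.0 × 0.2948 = 55.42 g
  Na2B4O7: 71.31 × 0 = 0 g
  calcined alumina: 99.49 × 0.004000 = 0.3980 g
  quartz sand: 540.7 × 0.002000 = 1.081 g
Total LOI = 163.8 g
Glass = batch − LOI = 1219 − 163.8 = 1055 g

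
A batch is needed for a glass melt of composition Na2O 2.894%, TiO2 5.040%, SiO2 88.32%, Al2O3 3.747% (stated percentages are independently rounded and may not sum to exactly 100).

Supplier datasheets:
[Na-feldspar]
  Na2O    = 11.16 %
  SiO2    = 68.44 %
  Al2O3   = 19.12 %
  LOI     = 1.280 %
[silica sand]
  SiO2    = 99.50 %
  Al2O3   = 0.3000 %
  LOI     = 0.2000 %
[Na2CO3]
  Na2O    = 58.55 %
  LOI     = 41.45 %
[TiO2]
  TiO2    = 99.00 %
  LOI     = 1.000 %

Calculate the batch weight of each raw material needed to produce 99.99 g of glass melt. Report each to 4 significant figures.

Batch per 99.99 g glass melt:
  Na-feldspar: 18.40 g
  silica sand: 76.10 g
  Na2CO3: 1.435 g
  TiO2: 5.090 g
Total batch = 101.0 g; LOI loss = 1.033 g; yield = 98.98%

Each numeric step carries full precision from start to finish. In-progress results are printed, rounded to 4 significant digits, within the worked lines — every reported figure is rounded a single time — derived quantities are carried from the batch weights per 99.99 g of glass in exact precision (glass mass, the totals, the four compositions, the yield, ignition loss), as given in the question or the answer.
Target oxide masses per 99.99 g glass melt:
  Na2O: 2.894% × 99.99 = 2.894 g
  TiO2: 5.040% × 99.99 = 5.039 g
  SiO2: 88.32% × 99.99 = 88.31 g
  Al2O3: 3.747% × 99.99 = 3.747 g
A balance pass over the oxides, from the weights as reported, versus the basis set out (oxide sums agree with the targets up to rounding of the answer):
  Na2O: 18.40·0.1116 + 1.435·0.5855 = 2.894 g (target 2.894 g)
  TiO2: 5.090·0.9900 = 5.039 g (target 5.039 g)
  SiO2: 18.40·0.6844 + 76.10·0.9950 = 88.31 g (target 88.31 g)
  Al2O3: 18.40·0.1912 + 76.10·0.003000 = 3.746 g (target 3.747 g)
The glass-mass cross-check: batch total minus LOI = 99.99 g (the Σ of target masses is 99.99 g; versus the stated basis of 99.99 g — a pure rounding effect).
Whole-batch sum: Σ batch = 101.0 g; Σ batch·LOI gives LOI loss = 1.033 g; yield = glass ÷ total batch = 98.98%.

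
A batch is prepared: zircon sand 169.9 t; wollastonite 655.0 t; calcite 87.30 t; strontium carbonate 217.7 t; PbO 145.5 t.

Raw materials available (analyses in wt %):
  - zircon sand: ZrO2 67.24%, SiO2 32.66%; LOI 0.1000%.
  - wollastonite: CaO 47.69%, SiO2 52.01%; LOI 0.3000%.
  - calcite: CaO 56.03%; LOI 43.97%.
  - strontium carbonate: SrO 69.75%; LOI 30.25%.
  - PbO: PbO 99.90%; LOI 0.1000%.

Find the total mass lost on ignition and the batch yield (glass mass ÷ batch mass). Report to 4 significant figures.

LOI loss = 106.5 t; glass = 1169 t; yield = 91.65%

Rounding to four significant digits extends to each working value as shown. Full float precision is held in all steps; each reported result sees exactly one rounding — derived quantities, including glass mass, the totals, the five compositions, yield, LOI, are computed from the batch weights on 1169 t of glass at full precision exactly as printed in problem or answer.
Each material's LOI contribution:
  zircon sand: 169.9 × 0.001000 = 0.1699 t
  wollastonite: 655.0 × 0.003000 = 1.965 t
  calcite: 87.30 × 0.4397 = 38.39 t
  strontium carbonate: 217.7 × 0.3025 = 65.85 t
  PbO: 145.5 × 0.001000 = 0.1455 t
Total LOI = 106.5 t
Glass = batch − LOI = 1275 − 106.5 = 1169 t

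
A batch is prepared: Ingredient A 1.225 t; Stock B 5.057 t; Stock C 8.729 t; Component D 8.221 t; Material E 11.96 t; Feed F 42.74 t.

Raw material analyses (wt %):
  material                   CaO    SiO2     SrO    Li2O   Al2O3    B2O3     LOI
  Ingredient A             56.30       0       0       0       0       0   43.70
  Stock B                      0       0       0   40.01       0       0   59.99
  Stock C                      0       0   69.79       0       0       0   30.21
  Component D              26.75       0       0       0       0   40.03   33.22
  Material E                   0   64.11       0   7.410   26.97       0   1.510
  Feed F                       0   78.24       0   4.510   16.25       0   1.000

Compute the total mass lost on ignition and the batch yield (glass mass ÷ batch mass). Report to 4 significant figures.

LOI loss = 9.545 t; glass = 68.39 t; yield = 87.75%

Values along the way are displayed rounded to 4 significant digits when written out — the whole derivation holds full precision in every operation; exactly one rounding goes into every reported number — all derived quantities are carried in full float precision (the yield, totals, ignition loss, glass mass, six oxide percentages) from the batch weights per 68.39 t of glass as they appear in the problem or the answer.
Material-by-material LOI:
  Ingredient A: 1.225 × 0.4370 = 0.5353 t
  Stock B: 5.057 × 0.5999 = 3.034 t
  Stock C: 8.729 × 0.3021 = 2.637 t
  Component D: 8.221 × 0.3322 = 2.731 t
  Material E: 11.96 × 0.01510 = 0.1806 t
  Feed F: 42.74 × 0.01000 = 0.4274 t
Total LOI = 9.545 t
Glass = batch − LOI = 77.93 − 9.545 = 68.39 t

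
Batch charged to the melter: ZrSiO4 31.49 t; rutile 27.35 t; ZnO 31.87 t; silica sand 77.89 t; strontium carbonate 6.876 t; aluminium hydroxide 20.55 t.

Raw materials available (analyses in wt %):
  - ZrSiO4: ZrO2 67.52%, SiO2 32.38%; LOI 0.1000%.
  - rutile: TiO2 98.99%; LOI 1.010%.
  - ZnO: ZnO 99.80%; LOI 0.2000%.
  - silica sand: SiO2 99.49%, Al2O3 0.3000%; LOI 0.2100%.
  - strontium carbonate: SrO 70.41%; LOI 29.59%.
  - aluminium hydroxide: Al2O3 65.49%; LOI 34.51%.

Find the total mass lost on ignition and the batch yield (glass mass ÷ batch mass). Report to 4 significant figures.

In-progress results are shown, rounded to 4 significant figures, across the worked steps. The whole derivation maintains full precision at all times. Each reported value is rounded just once; all derived quantities are rebuilt using the weight values for 186.4 t of glass at full precision (the yield, the six compositions, the totals, ignition loss, net glass mass), as given in the question or the answer.
Material-by-material LOI:
  ZrSiO4: 31.49 × 0.001000 = 0.03149 t
  rutile: 27.35 × 0.01010 = 0.2762 t
  ZnO: 31.87 × 0.002000 = 0.06374 t
  silica sand: 77.89 × 0.002100 = 0.1636 t
  strontium carbonate: 6.876 × 0.2959 = 2.035 t
  aluminium hydroxide: 20.55 × 0.3451 = 7.092 t
Total LOI = 9.661 t
Glass = batch − LOI = 196.0 − 9.661 = 186.4 t

LOI loss = 9.661 t; glass = 186.4 t; yield = 95.07%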